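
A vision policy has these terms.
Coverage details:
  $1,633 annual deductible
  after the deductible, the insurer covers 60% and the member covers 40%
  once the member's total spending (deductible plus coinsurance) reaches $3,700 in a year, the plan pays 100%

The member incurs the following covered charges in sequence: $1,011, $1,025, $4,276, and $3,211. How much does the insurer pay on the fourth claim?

$3,015.60

Claim 1 ($1,011): entire amount goes to the deductible. Member owes $1,011 (running OOP $1,011). Insurer: $1,011 − $1,011 = $0.
Claim 2 ($1,025): $622 finishes the deductible; $403 goes to coinsurance; member's 40% is $161.20. Cost to member: $783.20. OOP to date $1,794.20. Insurer: $1,025 − $783.20 = $241.80.
Claim 3 ($4,276): deductible already satisfied, so member's share is 40% × $4,276 = $1,710.40. Member pays $1,710.40; OOP now $3,504.60. Plan pays $4,276 − $1,710.40 = $2,565.60.
Claim 4 ($3,211): deductible already satisfied, so member's share is 40% × $3,211 = $1,284.40. OOP would hit $4,789 > $3,700, so the cap limits the member to $3,700 − $3,504.60 = $195.40. Plan pays $3,211 − $195.40 = $3,015.60.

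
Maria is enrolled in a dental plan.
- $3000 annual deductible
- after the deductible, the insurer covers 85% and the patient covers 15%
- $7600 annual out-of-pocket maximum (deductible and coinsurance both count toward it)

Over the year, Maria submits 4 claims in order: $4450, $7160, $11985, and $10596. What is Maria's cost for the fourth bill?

$1510.75

Claim 1 — $4450: $3000 to deductible, leaving $1450; coinsurance $1450 × 15% = $217.50. Patient owes $3217.50 (running OOP $3217.50).
Claim 2 — $7160: 15% coinsurance on $7160 = $1074. Cost to patient: $1074. OOP to date $4291.50.
Claim 3 — $11985: deductible already satisfied, so patient's share is 15% × $11985 = $1797.75. Patient owes $1797.75 (running OOP $6089.25).
Claim 4 — $10596: 15% coinsurance on $10596 = $1589.40. Adding that to $6089.25 gives $7678.65, past the $7600 cap; patient pays only $7600 − $6089.25 = $1510.75.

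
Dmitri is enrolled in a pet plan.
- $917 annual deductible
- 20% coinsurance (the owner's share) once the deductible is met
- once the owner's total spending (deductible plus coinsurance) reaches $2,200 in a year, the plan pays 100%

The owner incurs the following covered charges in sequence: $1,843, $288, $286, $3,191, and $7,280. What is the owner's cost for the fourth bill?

$638.20

Claim 1 ($1,843): deductible takes $917, $926 remains; coinsurance $926 × 20% = $185.20. Owner owes $1,102.20 (running OOP $1,102.20).
Claim 2 ($288): deductible already satisfied, so owner's share is 20% × $288 = $57.60. Cost to owner: $57.60. OOP to date $1,159.80.
Claim 3 ($286): deductible already satisfied, so owner's share is 20% × $286 = $57.20. Owner pays $57.20; OOP now $1,217.
Claim 4 ($3,191): 20% coinsurance on $3,191 = $638.20. Cost to owner: $638.20. OOP to date $1,855.20.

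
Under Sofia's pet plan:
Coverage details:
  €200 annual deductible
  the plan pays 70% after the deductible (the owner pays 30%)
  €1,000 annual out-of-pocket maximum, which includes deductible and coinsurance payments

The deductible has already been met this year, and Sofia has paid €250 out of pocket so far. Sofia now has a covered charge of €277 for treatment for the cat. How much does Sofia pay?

€83.10

The deductible is already satisfied, so the full bill goes to coinsurance.
30% of €277 = €83.10 falls to the owner.
Year-to-date out-of-pocket becomes €250 + €83.10 = €333.10, still under the €1,000 maximum, so no cap applies.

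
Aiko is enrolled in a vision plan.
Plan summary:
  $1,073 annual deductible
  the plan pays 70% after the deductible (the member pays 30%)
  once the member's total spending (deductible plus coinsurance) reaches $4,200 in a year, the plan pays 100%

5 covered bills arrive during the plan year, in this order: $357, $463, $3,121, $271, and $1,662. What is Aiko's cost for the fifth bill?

$498.60

Claim 1 — $357: entire amount goes to the deductible. Member owes $357 (running OOP $357).
Claim 2 — $463: all of it applies to the deductible. Member pays $463; OOP now $820.
Claim 3 — $3,121: deductible takes $253, $2,868 remains; 30% of $2,868 = $860.40. Member pays $1,113.40; OOP now $1,933.40.
Claim 4 — $271: 30% coinsurance on $271 = $81.30. Member pays $81.30; OOP now $2,014.70.
Claim 5 — $1,662: deductible already satisfied, so member's share is 30% × $1,662 = $498.60. Member pays $498.60; OOP now $2,513.30.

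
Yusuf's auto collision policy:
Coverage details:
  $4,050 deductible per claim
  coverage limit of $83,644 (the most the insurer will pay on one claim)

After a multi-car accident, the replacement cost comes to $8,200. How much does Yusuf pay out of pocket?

Subtract the deductible: $8,200 − $4,050 = $4,150.
That's under the $83,644 cap, so the insurer reimburses the full $4,150.
The driver bears the rest of the original loss: $8,200 − $4,150 = $4,050.

$4,050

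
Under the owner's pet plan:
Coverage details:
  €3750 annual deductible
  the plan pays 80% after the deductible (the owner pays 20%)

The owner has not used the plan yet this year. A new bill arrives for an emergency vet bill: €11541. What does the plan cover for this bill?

Deductible not yet touched, so the first €3750 of the bill goes to the deductible.
The remaining €7791 (= €11541 − €3750) moves to coinsurance.
Owner's 20% share of €7791 is €1558.20.
So the owner owes €3750 + €1558.20 = €5308.20.
The insurer covers the remainder: €11541 − €5308.20 = €6232.80.

€6232.80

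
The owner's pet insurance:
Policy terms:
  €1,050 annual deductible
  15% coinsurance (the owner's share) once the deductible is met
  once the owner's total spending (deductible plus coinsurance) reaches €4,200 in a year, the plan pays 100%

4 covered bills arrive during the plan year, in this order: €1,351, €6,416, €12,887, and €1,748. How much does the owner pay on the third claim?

€1,933.05

Bill 1, €1,351: deductible takes €1,050, €301 remains; 15% of €301 = €45.15. Owner owes €1,095.15 (running OOP €1,095.15).
Bill 2, €6,416: deductible already satisfied, so owner's share is 15% × €6,416 = €962.40. Owner owes €962.40 (running OOP €2,057.55).
Bill 3, €12,887: deductible already satisfied, so owner's share is 15% × €12,887 = €1,933.05. Cost to owner: €1,933.05. OOP to date €3,990.60.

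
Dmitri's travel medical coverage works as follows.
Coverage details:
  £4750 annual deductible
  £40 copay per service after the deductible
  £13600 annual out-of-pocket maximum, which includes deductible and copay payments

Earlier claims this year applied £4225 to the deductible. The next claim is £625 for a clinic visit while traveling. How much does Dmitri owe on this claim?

£565

Remaining deductible: £4750 − £4225 = £525.
That leaves £625 − £525 = £100 for the copay.
Copay on this service: £40.
That puts the traveler's cost at £525 + £40 = £565 before any cap.
Total out-of-pocket so far would be £4225 + £565 = £4790, below the £13600 cap — no reduction.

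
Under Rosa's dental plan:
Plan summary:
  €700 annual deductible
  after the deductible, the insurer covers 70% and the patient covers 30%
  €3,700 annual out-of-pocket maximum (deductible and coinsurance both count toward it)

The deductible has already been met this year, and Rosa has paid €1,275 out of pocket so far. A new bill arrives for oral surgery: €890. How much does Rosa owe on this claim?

€267

The deductible is already satisfied, so the full bill goes to coinsurance.
30% of €890 = €267 falls to the patient.
Cumulative spending €1,275 + €267 = €1,542 stays under the €3,700 maximum.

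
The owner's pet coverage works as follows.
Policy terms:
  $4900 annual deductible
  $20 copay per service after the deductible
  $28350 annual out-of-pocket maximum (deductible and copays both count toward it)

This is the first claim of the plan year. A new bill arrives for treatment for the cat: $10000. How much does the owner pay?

The full $4900 deductible is still open; $4900 of this bill applies to it.
After the $4900 deductible portion, $10000 − $4900 = $5100 is subject to the copay.
Copay on this service: $20.
That puts the owner's cost at $4900 + $20 = $4920 before any cap.
Total out-of-pocket so far would be $0 + $4920 = $4920, below the $28350 cap — no reduction.

$4920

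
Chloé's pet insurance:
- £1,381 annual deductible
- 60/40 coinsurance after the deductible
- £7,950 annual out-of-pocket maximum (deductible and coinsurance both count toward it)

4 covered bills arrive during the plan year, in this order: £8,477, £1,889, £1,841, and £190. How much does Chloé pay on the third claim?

£736.40

#1 (£8,477): deductible takes £1,381, £7,096 remains; 40% of £7,096 = £2,838.40. Owner pays £4,219.40; OOP now £4,219.40.
#2 (£1,889): deductible already satisfied, so owner's share is 40% × £1,889 = £755.60. Cost to owner: £755.60. OOP to date £4,975.
#3 (£1,841): deductible met; 40% of £1,841 = £736.40. Owner pays £736.40; OOP now £5,711.40.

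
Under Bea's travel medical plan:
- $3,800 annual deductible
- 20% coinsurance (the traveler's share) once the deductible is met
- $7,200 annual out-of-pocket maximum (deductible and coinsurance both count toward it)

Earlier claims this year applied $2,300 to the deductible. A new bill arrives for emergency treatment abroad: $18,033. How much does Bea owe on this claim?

$4,806.60

$2,300 of the $3,800 deductible is already met, leaving $1,500.
That leaves $18,033 − $1,500 = $16,533 for coinsurance.
20% of $16,533 = $3,306.60 falls to the traveler.
That puts the traveler's cost at $1,500 + $3,306.60 = $4,806.60 before any cap.
Year-to-date out-of-pocket becomes $2,300 + $4,806.60 = $7,106.60, still under the $7,200 maximum, so no cap applies.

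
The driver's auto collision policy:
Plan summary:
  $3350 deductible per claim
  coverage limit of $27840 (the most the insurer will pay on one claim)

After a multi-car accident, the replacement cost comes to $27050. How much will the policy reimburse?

Less the $3350 deductible: $27050 − $3350 = $23700.
That's under the $27840 cap, so the insurer reimburses the full $23700.

$23700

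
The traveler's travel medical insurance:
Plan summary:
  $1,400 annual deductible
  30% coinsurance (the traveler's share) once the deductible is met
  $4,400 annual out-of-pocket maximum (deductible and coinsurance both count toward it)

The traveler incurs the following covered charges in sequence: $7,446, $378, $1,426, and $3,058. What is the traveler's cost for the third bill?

Claim 1 — $7,446: deductible takes $1,400, $6,046 remains; traveler's 30% is $1,813.80. Traveler pays $3,213.80; OOP now $3,213.80.
Claim 2 — $378: deductible met; 30% of $378 = $113.40. Traveler pays $113.40; OOP now $3,327.20.
Claim 3 — $1,426: deductible already satisfied, so traveler's share is 30% × $1,426 = $427.80. Cost to traveler: $427.80. OOP to date $3,755.

$427.80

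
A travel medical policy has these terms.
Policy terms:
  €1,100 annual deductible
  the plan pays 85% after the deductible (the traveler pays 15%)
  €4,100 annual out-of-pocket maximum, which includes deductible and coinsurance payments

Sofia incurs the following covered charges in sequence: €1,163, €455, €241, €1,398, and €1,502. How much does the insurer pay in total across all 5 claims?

€3,110.15

#1 (€1,163): €1,100 to deductible, leaving €63; coinsurance €63 × 15% = €9.45. Cost to traveler: €1,109.45. OOP to date €1,109.45. Insurer: €1,163 − €1,109.45 = €53.55.
#2 (€455): deductible met; 15% of €455 = €68.25. Cost to traveler: €68.25. OOP to date €1,177.70. Insurer: €455 − €68.25 = €386.75.
#3 (€241): 15% coinsurance on €241 = €36.15. Traveler pays €36.15; OOP now €1,213.85. Insurer: €241 − €36.15 = €204.85.
#4 (€1,398): 15% coinsurance on €1,398 = €209.70. Traveler pays €209.70; OOP now €1,423.55. Plan pays €1,398 − €209.70 = €1,188.30.
#5 (€1,502): deductible already satisfied, so traveler's share is 15% × €1,502 = €225.30. Traveler pays €225.30; OOP now €1,648.85. Plan pays €1,502 − €225.30 = €1,276.70.
Insurer total: €53.55 + €386.75 + €204.85 + €1,188.30 + €1,276.70 = €3,110.15.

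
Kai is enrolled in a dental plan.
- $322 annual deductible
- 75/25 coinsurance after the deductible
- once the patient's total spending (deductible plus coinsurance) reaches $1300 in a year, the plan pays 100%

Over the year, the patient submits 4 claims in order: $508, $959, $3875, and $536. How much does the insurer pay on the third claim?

Claim 1 ($508): deductible takes $322, $186 remains; coinsurance $186 × 25% = $46.50. Cost to patient: $368.50. OOP to date $368.50. Plan pays $508 − $368.50 = $139.50.
Claim 2 ($959): deductible met; 25% of $959 = $239.75. Patient pays $239.75; OOP now $608.25. Plan pays $959 − $239.75 = $719.25.
Claim 3 ($3875): deductible met; 25% of $3875 = $968.75. That would push OOP to $1577, over the $1300 cap, so patient pays $1300 − $608.25 = $691.75. Plan pays $3875 − $691.75 = $3183.25.

$3183.25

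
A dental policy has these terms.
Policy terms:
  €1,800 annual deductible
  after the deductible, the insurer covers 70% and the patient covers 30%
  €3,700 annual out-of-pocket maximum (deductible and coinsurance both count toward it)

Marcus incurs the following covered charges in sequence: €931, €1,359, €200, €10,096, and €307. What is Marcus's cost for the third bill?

€60

#1 (€931): all of it applies to the deductible. Patient owes €931 (running OOP €931).
#2 (€1,359): €869 finishes the deductible; €490 goes to coinsurance; 30% of €490 = €147. Patient owes €1,016 (running OOP €1,947).
#3 (€200): deductible already satisfied, so patient's share is 30% × €200 = €60. Patient owes €60 (running OOP €2,007).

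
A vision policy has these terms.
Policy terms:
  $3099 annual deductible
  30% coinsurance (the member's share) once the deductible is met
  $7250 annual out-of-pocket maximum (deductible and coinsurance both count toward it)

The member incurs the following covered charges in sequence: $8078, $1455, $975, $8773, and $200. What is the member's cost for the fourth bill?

Claim 1 ($8078): $3099 finishes the deductible; $4979 goes to coinsurance; member's 30% is $1493.70. Member owes $4592.70 (running OOP $4592.70).
Claim 2 ($1455): deductible already satisfied, so member's share is 30% × $1455 = $436.50. Cost to member: $436.50. OOP to date $5029.20.
Claim 3 ($975): deductible already satisfied, so member's share is 30% × $975 = $292.50. Member pays $292.50; OOP now $5321.70.
Claim 4 ($8773): deductible met; 30% of $8773 = $2631.90. OOP would hit $7953.60 > $7250, so the cap limits the member to $7250 − $5321.70 = $1928.30.

$1928.30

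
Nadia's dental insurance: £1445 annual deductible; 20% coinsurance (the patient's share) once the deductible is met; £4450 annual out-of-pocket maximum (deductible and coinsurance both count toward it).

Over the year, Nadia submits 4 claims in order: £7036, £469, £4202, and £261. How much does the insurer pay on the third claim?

£3361.60

Claim 1 — £7036: deductible takes £1445, £5591 remains; coinsurance £5591 × 20% = £1118.20. Patient pays £2563.20; OOP now £2563.20. Plan pays £7036 − £2563.20 = £4472.80.
Claim 2 — £469: 20% coinsurance on £469 = £93.80. Cost to patient: £93.80. OOP to date £2657. Insurer: £469 − £93.80 = £375.20.
Claim 3 — £4202: deductible already satisfied, so patient's share is 20% × £4202 = £840.40. Patient pays £840.40; OOP now £3497.40. Plan pays £4202 − £840.40 = £3361.60.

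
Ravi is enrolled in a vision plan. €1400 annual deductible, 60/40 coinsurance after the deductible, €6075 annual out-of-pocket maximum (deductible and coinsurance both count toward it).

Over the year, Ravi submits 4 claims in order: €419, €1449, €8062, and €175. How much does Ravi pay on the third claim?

Claim 1 (€419): fully absorbed by the deductible. Cost to member: €419. OOP to date €419.
Claim 2 (€1449): €981 finishes the deductible; €468 goes to coinsurance; coinsurance €468 × 40% = €187.20. Cost to member: €1168.20. OOP to date €1587.20.
Claim 3 (€8062): deductible met; 40% of €8062 = €3224.80. Member pays €3224.80; OOP now €4812.

€3224.80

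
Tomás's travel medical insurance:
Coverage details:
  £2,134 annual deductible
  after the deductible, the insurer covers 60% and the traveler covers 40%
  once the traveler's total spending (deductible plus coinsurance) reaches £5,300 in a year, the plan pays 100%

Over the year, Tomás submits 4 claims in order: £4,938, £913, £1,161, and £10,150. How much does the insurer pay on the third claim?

Claim 1 — £4,938: £2,134 to deductible, leaving £2,804; traveler's 40% is £1,121.60. Traveler owes £3,255.60 (running OOP £3,255.60). Plan pays £4,938 − £3,255.60 = £1,682.40.
Claim 2 — £913: deductible already satisfied, so traveler's share is 40% × £913 = £365.20. Traveler owes £365.20 (running OOP £3,620.80). Plan pays £913 − £365.20 = £547.80.
Claim 3 — £1,161: 40% coinsurance on £1,161 = £464.40. Traveler pays £464.40; OOP now £4,085.20. Plan pays £1,161 − £464.40 = £696.60.

£696.60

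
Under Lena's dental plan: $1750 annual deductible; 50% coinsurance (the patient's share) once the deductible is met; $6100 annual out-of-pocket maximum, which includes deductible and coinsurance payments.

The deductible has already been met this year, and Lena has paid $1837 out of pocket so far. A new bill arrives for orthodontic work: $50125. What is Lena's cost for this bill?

With the deductible met, the entire $50125 is subject to coinsurance.
Patient's 50% share of $50125 is $25062.50.
Year-to-date out-of-pocket would reach $1837 + $25062.50 = $26899.50, above the $6100 maximum, so the patient pays only $6100 − $1837 = $4263.

$4263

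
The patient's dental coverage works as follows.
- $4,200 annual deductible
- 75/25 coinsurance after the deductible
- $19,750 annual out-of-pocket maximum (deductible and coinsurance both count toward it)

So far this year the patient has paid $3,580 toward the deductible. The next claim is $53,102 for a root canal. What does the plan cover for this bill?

$39,361.50

Deductible still to meet: $4,200 − $3,580 = $620.
That leaves $53,102 − $620 = $52,482 for coinsurance.
Coinsurance: $52,482 × 25% = $13,120.50.
Patient responsibility before any cap: $620 + $13,120.50 = $13,740.50.
Total out-of-pocket so far would be $3,580 + $13,740.50 = $17,320.50, below the $19,750 cap — no reduction.
The plan picks up $53,102 − $13,740.50 = $39,361.50.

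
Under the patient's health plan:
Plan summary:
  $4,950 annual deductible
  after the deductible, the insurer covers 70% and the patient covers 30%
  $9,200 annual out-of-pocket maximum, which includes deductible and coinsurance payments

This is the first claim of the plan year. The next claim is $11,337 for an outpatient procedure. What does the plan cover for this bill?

The full $4,950 deductible is still open; $4,950 of this bill applies to it.
That leaves $11,337 − $4,950 = $6,387 for coinsurance.
Patient's 30% share of $6,387 is $1,916.10.
That puts the patient's cost at $4,950 + $1,916.10 = $6,866.10 before any cap.
Total out-of-pocket so far would be $0 + $6,866.10 = $6,866.10, below the $9,200 cap — no reduction.
The plan picks up $11,337 − $6,866.10 = $4,470.90.

$4,470.90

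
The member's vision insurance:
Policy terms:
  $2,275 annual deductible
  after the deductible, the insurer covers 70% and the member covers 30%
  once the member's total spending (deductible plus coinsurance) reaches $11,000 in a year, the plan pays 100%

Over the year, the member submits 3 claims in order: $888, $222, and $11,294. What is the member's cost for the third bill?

$4,203.70

Bill 1, $888: entire amount goes to the deductible. Member owes $888 (running OOP $888).
Bill 2, $222: entire amount goes to the deductible. Cost to member: $222. OOP to date $1,110.
Bill 3, $11,294: $1,165 finishes the deductible; $10,129 goes to coinsurance; member's 30% is $3,038.70. Member pays $4,203.70; OOP now $5,313.70.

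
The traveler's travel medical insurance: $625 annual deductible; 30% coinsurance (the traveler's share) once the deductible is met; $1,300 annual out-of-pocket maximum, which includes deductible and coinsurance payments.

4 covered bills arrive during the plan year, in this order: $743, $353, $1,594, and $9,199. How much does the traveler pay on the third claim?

$478.20

Bill 1, $743: $625 to deductible, leaving $118; 30% of $118 = $35.40. Traveler pays $660.40; OOP now $660.40.
Bill 2, $353: deductible already satisfied, so traveler's share is 30% × $353 = $105.90. Traveler owes $105.90 (running OOP $766.30).
Bill 3, $1,594: deductible already satisfied, so traveler's share is 30% × $1,594 = $478.20. Cost to traveler: $478.20. OOP to date $1,244.50.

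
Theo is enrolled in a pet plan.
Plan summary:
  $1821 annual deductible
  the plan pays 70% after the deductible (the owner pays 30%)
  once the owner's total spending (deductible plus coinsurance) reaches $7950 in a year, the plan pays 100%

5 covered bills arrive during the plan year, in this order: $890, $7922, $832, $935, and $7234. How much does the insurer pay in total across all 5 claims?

Bill 1, $890: all of it applies to the deductible. Owner pays $890; OOP now $890. Plan pays $890 − $890 = $0.
Bill 2, $7922: $931 to deductible, leaving $6991; 30% of $6991 = $2097.30. Owner owes $3028.30 (running OOP $3918.30). Plan pays $7922 − $3028.30 = $4893.70.
Bill 3, $832: 30% coinsurance on $832 = $249.60. Cost to owner: $249.60. OOP to date $4167.90. Insurer: $832 − $249.60 = $582.40.
Bill 4, $935: 30% coinsurance on $935 = $280.50. Owner owes $280.50 (running OOP $4448.40). Plan pays $935 − $280.50 = $654.50.
Bill 5, $7234: 30% coinsurance on $7234 = $2170.20. Cost to owner: $2170.20. OOP to date $6618.60. Plan pays $7234 − $2170.20 = $5063.80.
Insurer total = bills − owner's total = $17813 − $6618.60 = $11194.40.

$11194.40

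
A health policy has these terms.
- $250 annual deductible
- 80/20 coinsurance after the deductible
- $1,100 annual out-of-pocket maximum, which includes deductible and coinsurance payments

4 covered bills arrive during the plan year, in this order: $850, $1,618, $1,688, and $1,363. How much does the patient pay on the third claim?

Bill 1, $850: $250 to deductible, leaving $600; coinsurance $600 × 20% = $120. Patient pays $370; OOP now $370.
Bill 2, $1,618: deductible already satisfied, so patient's share is 20% × $1,618 = $323.60. Patient owes $323.60 (running OOP $693.60).
Bill 3, $1,688: deductible met; 20% of $1,688 = $337.60. Cost to patient: $337.60. OOP to date $1,031.20.

$337.60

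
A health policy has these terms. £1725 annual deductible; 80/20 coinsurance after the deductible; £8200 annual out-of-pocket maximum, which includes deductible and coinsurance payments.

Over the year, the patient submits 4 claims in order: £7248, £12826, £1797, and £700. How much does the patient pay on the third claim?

Claim 1 (£7248): deductible takes £1725, £5523 remains; coinsurance £5523 × 20% = £1104.60. Cost to patient: £2829.60. OOP to date £2829.60.
Claim 2 (£12826): deductible already satisfied, so patient's share is 20% × £12826 = £2565.20. Patient pays £2565.20; OOP now £5394.80.
Claim 3 (£1797): deductible already satisfied, so patient's share is 20% × £1797 = £359.40. Patient pays £359.40; OOP now £5754.20.

£359.40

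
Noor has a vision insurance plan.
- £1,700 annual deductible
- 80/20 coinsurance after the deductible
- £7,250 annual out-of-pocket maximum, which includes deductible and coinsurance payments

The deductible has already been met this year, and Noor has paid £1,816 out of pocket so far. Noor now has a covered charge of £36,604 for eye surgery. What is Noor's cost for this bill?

With the deductible met, the entire £36,604 is subject to coinsurance.
Member's 20% share of £36,604 is £7,320.80.
Year-to-date out-of-pocket would reach £1,816 + £7,320.80 = £9,136.80, above the £7,250 maximum, so the member pays only £7,250 − £1,816 = £5,434.

£5,434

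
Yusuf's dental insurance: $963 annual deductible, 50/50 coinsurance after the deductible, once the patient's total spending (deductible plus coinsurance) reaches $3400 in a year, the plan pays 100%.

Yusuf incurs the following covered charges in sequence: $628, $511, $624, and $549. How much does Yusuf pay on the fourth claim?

Bill 1, $628: all of it applies to the deductible. Cost to patient: $628. OOP to date $628.
Bill 2, $511: $335 to deductible, leaving $176; patient's 50% is $88. Cost to patient: $423. OOP to date $1051.
Bill 3, $624: deductible already satisfied, so patient's share is 50% × $624 = $312. Patient pays $312; OOP now $1363.
Bill 4, $549: 50% coinsurance on $549 = $274.50. Patient pays $274.50; OOP now $1637.50.

$274.50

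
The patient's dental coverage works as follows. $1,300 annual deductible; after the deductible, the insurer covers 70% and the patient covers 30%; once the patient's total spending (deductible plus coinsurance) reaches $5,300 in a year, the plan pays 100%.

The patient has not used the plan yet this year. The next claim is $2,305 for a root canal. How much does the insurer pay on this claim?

The full $1,300 deductible is still open; $1,300 of this bill applies to it.
After the $1,300 deductible portion, $2,305 − $1,300 = $1,005 is subject to coinsurance.
Patient's 30% share of $1,005 is $301.50.
That puts the patient's cost at $1,300 + $301.50 = $1,601.50 before any cap.
Total out-of-pocket so far would be $0 + $1,601.50 = $1,601.50, below the $5,300 cap — no reduction.
The plan picks up $2,305 − $1,601.50 = $703.50.

$703.50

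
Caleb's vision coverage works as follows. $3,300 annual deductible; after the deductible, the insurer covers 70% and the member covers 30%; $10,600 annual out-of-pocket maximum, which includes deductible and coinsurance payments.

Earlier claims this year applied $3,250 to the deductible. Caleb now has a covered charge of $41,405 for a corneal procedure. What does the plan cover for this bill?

$34,055

Deductible still to meet: $3,300 − $3,250 = $50.
That leaves $41,405 − $50 = $41,355 for coinsurance.
30% of $41,355 = $12,406.50 falls to the member.
That puts the member's cost at $50 + $12,406.50 = $12,456.50 before any cap.
Year-to-date out-of-pocket would reach $3,250 + $12,456.50 = $15,706.50, above the $10,600 maximum, so the member pays only $10,600 − $3,250 = $7,350.
The insurer covers the remainder: $41,405 − $7,350 = $34,055.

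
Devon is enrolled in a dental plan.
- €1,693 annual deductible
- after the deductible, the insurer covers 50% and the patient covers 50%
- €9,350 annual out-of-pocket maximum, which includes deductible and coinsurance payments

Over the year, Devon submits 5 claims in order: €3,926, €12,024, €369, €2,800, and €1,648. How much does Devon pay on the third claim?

Claim 1 (€3,926): deductible takes €1,693, €2,233 remains; patient's 50% is €1,116.50. Cost to patient: €2,809.50. OOP to date €2,809.50.
Claim 2 (€12,024): 50% coinsurance on €12,024 = €6,012. Cost to patient: €6,012. OOP to date €8,821.50.
Claim 3 (€369): deductible already satisfied, so patient's share is 50% × €369 = €184.50. Cost to patient: €184.50. OOP to date €9,006.

€184.50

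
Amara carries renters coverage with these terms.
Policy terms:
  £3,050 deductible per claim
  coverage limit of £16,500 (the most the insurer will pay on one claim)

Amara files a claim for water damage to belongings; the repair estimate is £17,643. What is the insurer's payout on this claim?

Subtract the deductible: £17,643 − £3,050 = £14,593.
That's under the £16,500 cap, so the insurer reimburses the full £14,593.

£14,593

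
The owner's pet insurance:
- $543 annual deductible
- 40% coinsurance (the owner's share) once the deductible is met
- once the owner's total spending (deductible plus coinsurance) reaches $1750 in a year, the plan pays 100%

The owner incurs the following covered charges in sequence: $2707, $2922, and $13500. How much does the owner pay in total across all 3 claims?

$1750

Claim 1 ($2707): $543 to deductible, leaving $2164; 40% of $2164 = $865.60. Owner pays $1408.60; OOP now $1408.60.
Claim 2 ($2922): 40% coinsurance on $2922 = $1168.80. That would push OOP to $2577.40, over the $1750 cap, so owner pays $1750 − $1408.60 = $341.40.
Claim 3 ($13500): deductible already satisfied, so owner's share is 40% × $13500 = $5400. OOP would hit $7150 > $1750, so the cap limits the owner to $1750 − $1750 = $0.
Summing the owner's payments: $1408.60 + $341.40 + $0 = $1750.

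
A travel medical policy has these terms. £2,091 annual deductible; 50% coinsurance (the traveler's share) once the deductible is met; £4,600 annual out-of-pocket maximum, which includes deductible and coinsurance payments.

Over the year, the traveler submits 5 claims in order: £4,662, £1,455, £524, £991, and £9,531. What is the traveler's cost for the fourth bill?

#1 (£4,662): deductible takes £2,091, £2,571 remains; coinsurance £2,571 × 50% = £1,285.50. Cost to traveler: £3,376.50. OOP to date £3,376.50.
#2 (£1,455): deductible already satisfied, so traveler's share is 50% × £1,455 = £727.50. Traveler pays £727.50; OOP now £4,104.
#3 (£524): deductible met; 50% of £524 = £262. Traveler pays £262; OOP now £4,366.
#4 (£991): 50% coinsurance on £991 = £495.50. That would push OOP to £4,861.50, over the £4,600 cap, so traveler pays £4,600 − £4,366 = £234.

£234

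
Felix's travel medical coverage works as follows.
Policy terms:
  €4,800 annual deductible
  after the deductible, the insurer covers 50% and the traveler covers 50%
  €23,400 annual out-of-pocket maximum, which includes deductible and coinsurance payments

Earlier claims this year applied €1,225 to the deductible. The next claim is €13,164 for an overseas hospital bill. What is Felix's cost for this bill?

€8,369.50

€1,225 of the €4,800 deductible is already met, leaving €3,575.
The remaining €9,589 (= €13,164 − €3,575) moves to coinsurance.
50% of €9,589 = €4,794.50 falls to the traveler.
So the traveler owes €3,575 + €4,794.50 = €8,369.50 before any cap.
Cumulative spending €1,225 + €8,369.50 = €9,594.50 stays under the €23,400 maximum.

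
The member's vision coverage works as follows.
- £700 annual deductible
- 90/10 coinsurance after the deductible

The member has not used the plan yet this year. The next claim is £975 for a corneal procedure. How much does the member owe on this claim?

Nothing has been paid toward the £700 deductible, so the first £700 of this charge is applied there.
The remaining £275 (= £975 − £700) moves to coinsurance.
Member's 10% share of £275 is £27.50.
Member responsibility: £700 + £27.50 = £727.50.

£727.50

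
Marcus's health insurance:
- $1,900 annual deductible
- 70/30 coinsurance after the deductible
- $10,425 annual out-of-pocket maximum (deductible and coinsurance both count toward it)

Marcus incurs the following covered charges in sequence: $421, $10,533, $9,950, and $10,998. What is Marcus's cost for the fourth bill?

Claim 1 — $421: entire amount goes to the deductible. Patient pays $421; OOP now $421.
Claim 2 — $10,533: deductible takes $1,479, $9,054 remains; patient's 30% is $2,716.20. Patient owes $4,195.20 (running OOP $4,616.20).
Claim 3 — $9,950: deductible met; 30% of $9,950 = $2,985. Cost to patient: $2,985. OOP to date $7,601.20.
Claim 4 — $10,998: 30% coinsurance on $10,998 = $3,299.40. OOP would hit $10,900.60 > $10,425, so the cap limits the patient to $10,425 − $7,601.20 = $2,823.80.

$2,823.80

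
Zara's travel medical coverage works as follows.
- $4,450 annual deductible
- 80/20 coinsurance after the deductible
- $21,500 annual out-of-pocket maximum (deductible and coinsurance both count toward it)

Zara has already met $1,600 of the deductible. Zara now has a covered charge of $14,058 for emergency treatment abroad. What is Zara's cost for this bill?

$5,091.60

Remaining deductible: $4,450 − $1,600 = $2,850.
After the $2,850 deductible portion, $14,058 − $2,850 = $11,208 is subject to coinsurance.
Coinsurance: $11,208 × 20% = $2,241.60.
So the traveler owes $2,850 + $2,241.60 = $5,091.60 before any cap.
Cumulative spending $1,600 + $5,091.60 = $6,691.60 stays under the $21,500 maximum.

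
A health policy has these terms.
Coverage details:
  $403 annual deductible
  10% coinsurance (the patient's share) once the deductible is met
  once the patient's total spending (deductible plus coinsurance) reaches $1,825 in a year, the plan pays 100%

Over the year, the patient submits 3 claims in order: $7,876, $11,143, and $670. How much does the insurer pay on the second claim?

$10,468.30

#1 ($7,876): $403 finishes the deductible; $7,473 goes to coinsurance; 10% of $7,473 = $747.30. Cost to patient: $1,150.30. OOP to date $1,150.30. Plan pays $7,876 − $1,150.30 = $6,725.70.
#2 ($11,143): 10% coinsurance on $11,143 = $1,114.30. That would push OOP to $2,264.60, over the $1,825 cap, so patient pays $1,825 − $1,150.30 = $674.70. Insurer: $11,143 − $674.70 = $10,468.30.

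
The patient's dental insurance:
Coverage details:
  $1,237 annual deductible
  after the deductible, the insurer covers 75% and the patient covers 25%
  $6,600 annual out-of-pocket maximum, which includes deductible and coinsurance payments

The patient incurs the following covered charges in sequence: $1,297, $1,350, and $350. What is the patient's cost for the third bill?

$87.50

#1 ($1,297): deductible takes $1,237, $60 remains; patient's 25% is $15. Cost to patient: $1,252. OOP to date $1,252.
#2 ($1,350): deductible already satisfied, so patient's share is 25% × $1,350 = $337.50. Patient owes $337.50 (running OOP $1,589.50).
#3 ($350): deductible already satisfied, so patient's share is 25% × $350 = $87.50. Cost to patient: $87.50. OOP to date $1,677.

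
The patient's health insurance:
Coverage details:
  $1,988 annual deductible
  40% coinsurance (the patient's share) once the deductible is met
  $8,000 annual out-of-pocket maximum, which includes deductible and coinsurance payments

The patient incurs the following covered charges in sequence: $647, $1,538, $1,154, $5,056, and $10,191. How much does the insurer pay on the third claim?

Claim 1 ($647): fully absorbed by the deductible. Cost to patient: $647. OOP to date $647. Insurer: $647 − $647 = $0.
Claim 2 ($1,538): $1,341 finishes the deductible; $197 goes to coinsurance; 40% of $197 = $78.80. Cost to patient: $1,419.80. OOP to date $2,066.80. Plan pays $1,538 − $1,419.80 = $118.20.
Claim 3 ($1,154): deductible already satisfied, so patient's share is 40% × $1,154 = $461.60. Patient pays $461.60; OOP now $2,528.40. Insurer: $1,154 − $461.60 = $692.40.

$692.40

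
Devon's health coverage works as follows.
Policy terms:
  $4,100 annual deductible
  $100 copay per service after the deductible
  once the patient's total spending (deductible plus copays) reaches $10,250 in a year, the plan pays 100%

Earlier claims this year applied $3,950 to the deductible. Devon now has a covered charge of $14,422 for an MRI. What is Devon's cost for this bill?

$250

Deductible still to meet: $4,100 − $3,950 = $150.
After the $150 deductible portion, $14,422 − $150 = $14,272 is subject to the copay.
Copay on this service: $100.
Patient responsibility before any cap: $150 + $100 = $250.
Total out-of-pocket so far would be $3,950 + $250 = $4,200, below the $10,250 cap — no reduction.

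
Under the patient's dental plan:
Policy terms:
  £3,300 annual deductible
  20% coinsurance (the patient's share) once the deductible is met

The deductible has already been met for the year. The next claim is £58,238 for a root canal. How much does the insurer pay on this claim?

The deductible is already satisfied, so the full bill goes to coinsurance.
Coinsurance: £58,238 × 20% = £11,647.60.
The plan picks up £58,238 − £11,647.60 = £46,590.40.

£46,590.40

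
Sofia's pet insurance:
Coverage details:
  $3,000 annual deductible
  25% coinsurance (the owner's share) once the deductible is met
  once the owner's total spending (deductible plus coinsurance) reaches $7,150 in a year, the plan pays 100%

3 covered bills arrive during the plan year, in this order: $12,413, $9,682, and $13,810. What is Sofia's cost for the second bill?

$1,796.75

Bill 1, $12,413: $3,000 finishes the deductible; $9,413 goes to coinsurance; owner's 25% is $2,353.25. Owner owes $5,353.25 (running OOP $5,353.25).
Bill 2, $9,682: deductible met; 25% of $9,682 = $2,420.50. Adding that to $5,353.25 gives $7,773.75, past the $7,150 cap; owner pays only $7,150 − $5,353.25 = $1,796.75.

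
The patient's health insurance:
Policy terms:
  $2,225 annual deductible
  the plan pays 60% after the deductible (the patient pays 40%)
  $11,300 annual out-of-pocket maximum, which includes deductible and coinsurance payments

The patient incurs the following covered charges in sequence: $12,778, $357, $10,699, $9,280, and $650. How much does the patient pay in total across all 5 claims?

$11,300

Claim 1 — $12,778: deductible takes $2,225, $10,553 remains; coinsurance $10,553 × 40% = $4,221.20. Patient owes $6,446.20 (running OOP $6,446.20).
Claim 2 — $357: deductible met; 40% of $357 = $142.80. Cost to patient: $142.80. OOP to date $6,589.
Claim 3 — $10,699: deductible already satisfied, so patient's share is 40% × $10,699 = $4,279.60. Cost to patient: $4,279.60. OOP to date $10,868.60.
Claim 4 — $9,280: deductible already satisfied, so patient's share is 40% × $9,280 = $3,712. Adding that to $10,868.60 gives $14,580.60, past the $11,300 cap; patient pays only $11,300 − $10,868.60 = $431.40.
Claim 5 — $650: deductible already satisfied, so patient's share is 40% × $650 = $260. That would push OOP to $11,560, over the $11,300 cap, so patient pays $11,300 − $11,300 = $0.
Summing the patient's payments: $6,446.20 + $142.80 + $4,279.60 + $431.40 + $0 = $11,300.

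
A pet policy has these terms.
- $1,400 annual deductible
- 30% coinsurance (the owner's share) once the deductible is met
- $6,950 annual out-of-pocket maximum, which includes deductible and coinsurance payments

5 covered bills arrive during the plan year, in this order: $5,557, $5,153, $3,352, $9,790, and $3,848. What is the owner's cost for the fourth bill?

Claim 1 — $5,557: $1,400 to deductible, leaving $4,157; owner's 30% is $1,247.10. Owner pays $2,647.10; OOP now $2,647.10.
Claim 2 — $5,153: deductible already satisfied, so owner's share is 30% × $5,153 = $1,545.90. Owner owes $1,545.90 (running OOP $4,193).
Claim 3 — $3,352: deductible met; 30% of $3,352 = $1,005.60. Owner owes $1,005.60 (running OOP $5,198.60).
Claim 4 — $9,790: deductible met; 30% of $9,790 = $2,937. That would push OOP to $8,135.60, over the $6,950 cap, so owner pays $6,950 − $5,198.60 = $1,751.40.

$1,751.40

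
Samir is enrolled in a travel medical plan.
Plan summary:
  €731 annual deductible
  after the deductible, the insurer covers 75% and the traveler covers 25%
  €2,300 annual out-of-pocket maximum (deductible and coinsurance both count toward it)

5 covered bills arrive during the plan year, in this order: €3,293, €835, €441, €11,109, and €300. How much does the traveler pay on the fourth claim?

Bill 1, €3,293: €731 finishes the deductible; €2,562 goes to coinsurance; coinsurance €2,562 × 25% = €640.50. Cost to traveler: €1,371.50. OOP to date €1,371.50.
Bill 2, €835: deductible already satisfied, so traveler's share is 25% × €835 = €208.75. Traveler pays €208.75; OOP now €1,580.25.
Bill 3, €441: deductible met; 25% of €441 = €110.25. Traveler owes €110.25 (running OOP €1,690.50).
Bill 4, €11,109: deductible already satisfied, so traveler's share is 25% × €11,109 = €2,777.25. Adding that to €1,690.50 gives €4,467.75, past the €2,300 cap; traveler pays only €2,300 − €1,690.50 = €609.50.

€609.50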